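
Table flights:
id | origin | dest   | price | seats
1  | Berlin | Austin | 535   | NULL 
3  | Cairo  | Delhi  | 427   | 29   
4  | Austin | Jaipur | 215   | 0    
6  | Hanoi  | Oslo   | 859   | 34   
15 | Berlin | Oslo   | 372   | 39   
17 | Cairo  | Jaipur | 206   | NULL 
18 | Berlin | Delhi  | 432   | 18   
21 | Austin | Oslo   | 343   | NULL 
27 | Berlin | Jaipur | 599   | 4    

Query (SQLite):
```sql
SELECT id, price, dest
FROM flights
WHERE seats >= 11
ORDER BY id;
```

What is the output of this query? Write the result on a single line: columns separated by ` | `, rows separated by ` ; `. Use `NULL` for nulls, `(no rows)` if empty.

3 | 427 | Delhi ; 6 | 859 | Oslo ; 15 | 372 | Oslo ; 18 | 432 | Delhi

seats >= 11: ids {3, 6, 15, 18}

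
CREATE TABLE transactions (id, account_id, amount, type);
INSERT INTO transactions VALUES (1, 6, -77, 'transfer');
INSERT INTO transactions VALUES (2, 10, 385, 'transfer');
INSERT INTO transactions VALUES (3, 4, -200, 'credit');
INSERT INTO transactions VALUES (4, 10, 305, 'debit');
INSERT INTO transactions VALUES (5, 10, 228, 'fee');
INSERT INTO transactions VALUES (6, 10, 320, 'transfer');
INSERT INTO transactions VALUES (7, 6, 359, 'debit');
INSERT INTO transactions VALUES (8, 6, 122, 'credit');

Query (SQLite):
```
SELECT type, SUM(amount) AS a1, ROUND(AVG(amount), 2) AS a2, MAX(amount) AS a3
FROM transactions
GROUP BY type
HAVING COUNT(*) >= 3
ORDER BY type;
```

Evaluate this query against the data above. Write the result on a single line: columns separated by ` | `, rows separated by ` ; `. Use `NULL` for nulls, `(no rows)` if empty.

transfer | 628 | 209.33 | 385

Group transactions by type.
Per group compute: SUM(amount), ROUND(AVG(amount), 2), MAX(amount).
HAVING: drop groups with fewer than 3 rows.
  credit: ids {3, 8} → SUM(amount)=-78, ROUND(AVG(amount), 2)=-39, MAX(amount)=122
  debit: ids {4, 7} → SUM(amount)=664, ROUND(AVG(amount), 2)=332, MAX(amount)=359
  fee: ids {5} → SUM(amount)=228, ROUND(AVG(amount), 2)=228, MAX(amount)=228
  transfer: ids {1, 2, 6} → SUM(amount)=628, ROUND(AVG(amount), 2)=209.33, MAX(amount)=385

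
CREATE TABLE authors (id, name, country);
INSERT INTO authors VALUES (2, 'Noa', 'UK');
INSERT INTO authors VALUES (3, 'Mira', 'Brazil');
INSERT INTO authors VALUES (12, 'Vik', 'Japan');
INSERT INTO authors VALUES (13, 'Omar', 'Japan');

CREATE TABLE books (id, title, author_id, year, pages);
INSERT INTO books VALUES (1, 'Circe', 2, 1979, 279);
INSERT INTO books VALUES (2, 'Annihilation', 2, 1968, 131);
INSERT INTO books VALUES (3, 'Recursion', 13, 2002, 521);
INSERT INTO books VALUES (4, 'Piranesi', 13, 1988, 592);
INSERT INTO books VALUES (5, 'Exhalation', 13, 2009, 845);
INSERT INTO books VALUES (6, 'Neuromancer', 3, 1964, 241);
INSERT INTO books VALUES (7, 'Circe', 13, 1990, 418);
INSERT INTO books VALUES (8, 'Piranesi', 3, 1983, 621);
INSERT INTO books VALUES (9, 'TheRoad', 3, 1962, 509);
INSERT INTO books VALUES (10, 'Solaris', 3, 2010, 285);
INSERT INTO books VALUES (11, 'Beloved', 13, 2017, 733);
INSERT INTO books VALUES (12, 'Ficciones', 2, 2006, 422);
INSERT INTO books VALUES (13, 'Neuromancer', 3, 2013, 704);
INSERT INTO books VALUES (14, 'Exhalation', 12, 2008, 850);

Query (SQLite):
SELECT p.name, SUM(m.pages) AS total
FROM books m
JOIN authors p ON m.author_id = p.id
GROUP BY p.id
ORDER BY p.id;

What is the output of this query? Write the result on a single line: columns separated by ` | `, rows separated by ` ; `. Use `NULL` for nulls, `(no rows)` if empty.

Join each books row to its authors via author_id.
Group joined rows by authors.id; compute SUM(m.pages) per group.
  2: ids {1, 2, 12} → SUM(m.pages)=832
  3: ids {6, 8, 9, 10, 13} → SUM(m.pages)=2360
  12: ids {14} → SUM(m.pages)=850
  13: ids {3, 4, 5, 7, 11} → SUM(m.pages)=3109

Noa | 832 ; Mira | 2360 ; Vik | 850 ; Omar | 3109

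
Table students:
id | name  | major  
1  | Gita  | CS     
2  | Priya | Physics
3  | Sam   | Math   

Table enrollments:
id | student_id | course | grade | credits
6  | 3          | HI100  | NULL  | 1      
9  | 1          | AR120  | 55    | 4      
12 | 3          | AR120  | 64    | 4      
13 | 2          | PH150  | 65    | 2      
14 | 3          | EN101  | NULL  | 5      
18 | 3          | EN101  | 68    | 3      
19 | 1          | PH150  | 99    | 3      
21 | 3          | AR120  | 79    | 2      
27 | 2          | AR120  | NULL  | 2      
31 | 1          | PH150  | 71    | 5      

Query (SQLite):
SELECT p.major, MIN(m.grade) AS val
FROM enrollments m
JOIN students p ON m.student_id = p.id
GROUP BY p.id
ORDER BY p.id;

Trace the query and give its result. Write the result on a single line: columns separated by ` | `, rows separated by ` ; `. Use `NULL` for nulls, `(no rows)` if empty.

CS | 55 ; Physics | 65 ; Math | 64

Join each enrollments row to its students via student_id.
Group joined rows by students.id; compute MIN(m.grade) per group.
  1: ids {9, 19, 31} → MIN(m.grade)=55
  2: ids {13, 27} → MIN(m.grade)=65
  3: ids {6, 12, 14, 18, 21} → MIN(m.grade)=64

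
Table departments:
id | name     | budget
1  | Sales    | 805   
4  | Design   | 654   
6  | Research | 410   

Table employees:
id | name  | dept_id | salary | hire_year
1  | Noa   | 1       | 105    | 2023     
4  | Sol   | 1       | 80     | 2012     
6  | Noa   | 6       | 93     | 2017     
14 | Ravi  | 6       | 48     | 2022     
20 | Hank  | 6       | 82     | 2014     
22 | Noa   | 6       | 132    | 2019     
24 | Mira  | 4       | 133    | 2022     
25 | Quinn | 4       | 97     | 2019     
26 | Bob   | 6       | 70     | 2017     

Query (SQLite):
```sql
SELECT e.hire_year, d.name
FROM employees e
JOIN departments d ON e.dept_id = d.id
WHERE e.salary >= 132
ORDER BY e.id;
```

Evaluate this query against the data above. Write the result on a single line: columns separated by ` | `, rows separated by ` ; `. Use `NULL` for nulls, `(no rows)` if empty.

Each employees row matches the departments row where dept_id = departments.id.
Then keep rows with e.salary >= 132.

2019 | Research ; 2022 | Design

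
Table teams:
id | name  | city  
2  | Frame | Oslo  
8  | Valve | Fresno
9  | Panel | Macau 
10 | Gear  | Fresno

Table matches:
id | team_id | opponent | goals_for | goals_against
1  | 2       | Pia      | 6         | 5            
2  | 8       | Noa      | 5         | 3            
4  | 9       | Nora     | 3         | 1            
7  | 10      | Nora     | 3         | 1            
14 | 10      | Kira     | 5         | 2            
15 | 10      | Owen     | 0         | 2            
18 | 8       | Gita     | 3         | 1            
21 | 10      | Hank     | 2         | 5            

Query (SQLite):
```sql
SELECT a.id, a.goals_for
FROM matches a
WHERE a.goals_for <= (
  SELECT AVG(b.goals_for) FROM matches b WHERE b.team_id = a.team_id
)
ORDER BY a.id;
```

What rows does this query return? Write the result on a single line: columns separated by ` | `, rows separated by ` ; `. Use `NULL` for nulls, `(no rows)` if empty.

1 | 6 ; 4 | 3 ; 15 | 0 ; 18 | 3 ; 21 | 2

For each matches row a, compute AVG(goals_for) over rows sharing a.team_id.
Keep row a if a.goals_for <= that per-group AVG.
  team_id=2: AVG(goals_for) = 6.0
  team_id=8: AVG(goals_for) = 4.0
  team_id=9: AVG(goals_for) = 3.0
  team_id=10: AVG(goals_for) = 2.5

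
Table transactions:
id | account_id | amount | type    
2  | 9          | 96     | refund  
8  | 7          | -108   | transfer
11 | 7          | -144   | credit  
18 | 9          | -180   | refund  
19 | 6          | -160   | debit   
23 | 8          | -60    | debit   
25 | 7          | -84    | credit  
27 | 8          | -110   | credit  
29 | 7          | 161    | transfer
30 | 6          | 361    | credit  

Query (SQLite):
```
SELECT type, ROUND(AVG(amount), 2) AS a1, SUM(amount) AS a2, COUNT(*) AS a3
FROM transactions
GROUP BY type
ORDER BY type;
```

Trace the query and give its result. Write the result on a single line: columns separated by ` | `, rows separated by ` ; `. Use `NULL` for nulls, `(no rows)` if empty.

credit | 5.75 | 23 | 4 ; debit | -110 | -220 | 2 ; refund | -42 | -84 | 2 ; transfer | 26.5 | 53 | 2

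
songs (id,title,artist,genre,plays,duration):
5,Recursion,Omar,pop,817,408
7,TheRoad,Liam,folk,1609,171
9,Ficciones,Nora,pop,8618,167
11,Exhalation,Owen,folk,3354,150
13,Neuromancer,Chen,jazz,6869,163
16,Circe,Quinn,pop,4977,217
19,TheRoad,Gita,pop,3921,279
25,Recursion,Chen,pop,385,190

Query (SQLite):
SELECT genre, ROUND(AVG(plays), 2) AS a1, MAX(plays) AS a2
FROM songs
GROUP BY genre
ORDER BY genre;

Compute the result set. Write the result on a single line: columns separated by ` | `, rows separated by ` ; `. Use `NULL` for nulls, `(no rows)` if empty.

Group songs by genre.
Per group compute: ROUND(AVG(plays), 2), MAX(plays).
  folk: ids {7, 11} → ROUND(AVG(plays), 2)=2481.5, MAX(plays)=3354
  jazz: ids {13} → ROUND(AVG(plays), 2)=6869, MAX(plays)=6869
  pop: ids {5, 9, 16, 19, 25} → ROUND(AVG(plays), 2)=3743.6, MAX(plays)=8618

folk | 2481.5 | 3354 ; jazz | 6869 | 6869 ; pop | 3743.6 | 8618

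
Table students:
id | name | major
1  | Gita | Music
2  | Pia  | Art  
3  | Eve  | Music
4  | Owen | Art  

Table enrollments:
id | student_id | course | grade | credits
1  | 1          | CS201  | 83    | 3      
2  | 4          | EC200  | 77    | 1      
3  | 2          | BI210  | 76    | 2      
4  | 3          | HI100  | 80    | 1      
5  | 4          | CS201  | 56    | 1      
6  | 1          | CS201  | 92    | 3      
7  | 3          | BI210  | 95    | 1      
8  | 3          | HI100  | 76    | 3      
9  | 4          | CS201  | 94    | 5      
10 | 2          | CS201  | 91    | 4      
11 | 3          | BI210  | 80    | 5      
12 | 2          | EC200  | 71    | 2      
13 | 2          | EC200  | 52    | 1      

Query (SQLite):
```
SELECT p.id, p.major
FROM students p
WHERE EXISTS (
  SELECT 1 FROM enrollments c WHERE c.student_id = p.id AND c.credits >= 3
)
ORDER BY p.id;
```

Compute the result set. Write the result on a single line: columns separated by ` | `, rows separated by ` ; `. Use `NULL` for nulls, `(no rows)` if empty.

1 | Music ; 2 | Art ; 3 | Music ; 4 | Art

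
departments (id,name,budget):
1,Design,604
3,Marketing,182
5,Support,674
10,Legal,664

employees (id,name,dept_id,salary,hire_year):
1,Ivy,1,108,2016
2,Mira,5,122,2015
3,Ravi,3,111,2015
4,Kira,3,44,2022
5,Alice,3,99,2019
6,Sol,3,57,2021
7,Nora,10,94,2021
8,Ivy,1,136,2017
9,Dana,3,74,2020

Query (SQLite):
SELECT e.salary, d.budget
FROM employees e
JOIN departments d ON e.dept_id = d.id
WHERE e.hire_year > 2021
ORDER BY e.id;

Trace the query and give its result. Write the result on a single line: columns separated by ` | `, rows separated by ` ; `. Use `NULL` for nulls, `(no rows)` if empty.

44 | 182

Each employees row matches the departments row where dept_id = departments.id.
Then keep rows with e.hire_year > 2021.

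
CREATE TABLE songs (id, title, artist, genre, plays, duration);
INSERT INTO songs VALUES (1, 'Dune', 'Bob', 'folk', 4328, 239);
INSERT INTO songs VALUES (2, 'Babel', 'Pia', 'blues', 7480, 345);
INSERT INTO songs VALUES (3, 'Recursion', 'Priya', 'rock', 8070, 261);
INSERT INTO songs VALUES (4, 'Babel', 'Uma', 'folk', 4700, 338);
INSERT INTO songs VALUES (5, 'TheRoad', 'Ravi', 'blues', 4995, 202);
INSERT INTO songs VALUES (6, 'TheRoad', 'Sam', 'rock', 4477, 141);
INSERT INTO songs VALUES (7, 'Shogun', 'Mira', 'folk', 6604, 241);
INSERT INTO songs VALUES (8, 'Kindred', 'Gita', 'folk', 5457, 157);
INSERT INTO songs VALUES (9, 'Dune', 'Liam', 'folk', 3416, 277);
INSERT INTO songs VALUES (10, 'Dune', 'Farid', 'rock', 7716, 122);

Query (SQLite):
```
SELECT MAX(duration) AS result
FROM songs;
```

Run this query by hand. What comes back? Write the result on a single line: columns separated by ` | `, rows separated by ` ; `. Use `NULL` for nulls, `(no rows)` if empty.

All duration values: [239, 345, 261, 338, 202, 141, 241, 157, 277, 122].
MAX of non-NULL values = 345.

345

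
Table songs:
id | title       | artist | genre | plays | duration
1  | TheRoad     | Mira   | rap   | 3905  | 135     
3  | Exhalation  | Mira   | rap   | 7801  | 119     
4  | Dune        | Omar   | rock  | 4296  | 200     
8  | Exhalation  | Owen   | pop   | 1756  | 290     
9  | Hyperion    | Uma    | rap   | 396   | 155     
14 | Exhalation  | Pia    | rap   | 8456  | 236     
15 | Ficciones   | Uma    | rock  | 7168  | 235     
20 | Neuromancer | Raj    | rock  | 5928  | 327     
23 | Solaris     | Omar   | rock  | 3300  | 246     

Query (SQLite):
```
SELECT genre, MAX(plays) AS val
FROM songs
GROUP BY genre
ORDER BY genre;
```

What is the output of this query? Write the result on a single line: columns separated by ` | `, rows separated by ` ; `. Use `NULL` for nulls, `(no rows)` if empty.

pop | 1756 ; rap | 8456 ; rock | 7168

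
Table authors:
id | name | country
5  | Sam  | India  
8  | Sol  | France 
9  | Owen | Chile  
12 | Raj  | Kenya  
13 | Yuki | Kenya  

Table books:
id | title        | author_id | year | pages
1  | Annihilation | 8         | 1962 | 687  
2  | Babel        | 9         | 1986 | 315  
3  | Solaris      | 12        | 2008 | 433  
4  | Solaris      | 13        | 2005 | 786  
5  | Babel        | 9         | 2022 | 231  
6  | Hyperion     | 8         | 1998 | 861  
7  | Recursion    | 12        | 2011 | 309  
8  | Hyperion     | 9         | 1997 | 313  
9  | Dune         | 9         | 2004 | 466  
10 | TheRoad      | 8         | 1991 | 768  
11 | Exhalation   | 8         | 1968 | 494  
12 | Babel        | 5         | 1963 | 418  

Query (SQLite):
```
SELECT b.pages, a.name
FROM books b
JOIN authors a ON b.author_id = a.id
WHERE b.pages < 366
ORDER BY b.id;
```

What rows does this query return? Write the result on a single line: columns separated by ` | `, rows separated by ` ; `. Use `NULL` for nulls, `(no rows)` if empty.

315 | Owen ; 231 | Owen ; 309 | Raj ; 313 | Owen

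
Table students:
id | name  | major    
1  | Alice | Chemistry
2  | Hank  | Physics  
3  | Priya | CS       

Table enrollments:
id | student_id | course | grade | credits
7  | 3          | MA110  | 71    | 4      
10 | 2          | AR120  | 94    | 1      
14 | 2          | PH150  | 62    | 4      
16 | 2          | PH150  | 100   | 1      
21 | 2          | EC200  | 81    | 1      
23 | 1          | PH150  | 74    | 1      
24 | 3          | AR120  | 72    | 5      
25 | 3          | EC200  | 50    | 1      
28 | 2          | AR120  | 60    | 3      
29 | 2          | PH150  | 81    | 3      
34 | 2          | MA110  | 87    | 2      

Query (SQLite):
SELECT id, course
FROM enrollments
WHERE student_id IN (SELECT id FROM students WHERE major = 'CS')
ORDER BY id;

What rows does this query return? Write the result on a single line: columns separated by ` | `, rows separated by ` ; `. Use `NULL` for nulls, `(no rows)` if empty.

7 | MA110 ; 24 | AR120 ; 25 | EC200

Inner query: students.id where major = 'CS'.
Outer: keep enrollments rows whose student_id is in that set.
Inner query → {3}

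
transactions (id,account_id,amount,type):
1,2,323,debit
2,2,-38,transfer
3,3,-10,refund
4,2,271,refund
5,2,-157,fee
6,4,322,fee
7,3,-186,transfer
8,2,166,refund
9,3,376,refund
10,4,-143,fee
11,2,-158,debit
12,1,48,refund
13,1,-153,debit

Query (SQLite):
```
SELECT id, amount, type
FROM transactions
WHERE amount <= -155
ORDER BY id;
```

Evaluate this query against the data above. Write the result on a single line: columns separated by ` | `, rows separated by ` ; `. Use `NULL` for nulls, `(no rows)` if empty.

5 | -157 | fee ; 7 | -186 | transfer ; 11 | -158 | debit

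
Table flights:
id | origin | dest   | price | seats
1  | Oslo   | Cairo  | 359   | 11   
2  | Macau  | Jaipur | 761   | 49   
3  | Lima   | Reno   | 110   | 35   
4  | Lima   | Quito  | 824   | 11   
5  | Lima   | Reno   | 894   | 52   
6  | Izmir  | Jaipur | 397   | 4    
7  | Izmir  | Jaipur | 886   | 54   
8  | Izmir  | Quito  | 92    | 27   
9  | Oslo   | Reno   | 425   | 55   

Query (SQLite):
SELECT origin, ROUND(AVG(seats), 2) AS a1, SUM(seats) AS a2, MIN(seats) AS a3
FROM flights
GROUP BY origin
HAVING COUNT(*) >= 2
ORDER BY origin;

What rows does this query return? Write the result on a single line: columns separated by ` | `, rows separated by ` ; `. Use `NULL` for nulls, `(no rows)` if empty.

Izmir | 28.33 | 85 | 4 ; Lima | 32.67 | 98 | 11 ; Oslo | 33 | 66 | 11

Group flights by origin.
Per group compute: ROUND(AVG(seats), 2), SUM(seats), MIN(seats).
HAVING: drop groups with fewer than 2 rows.
  Izmir: ids {6, 7, 8} → ROUND(AVG(seats), 2)=28.33, SUM(seats)=85, MIN(seats)=4
  Lima: ids {3, 4, 5} → ROUND(AVG(seats), 2)=32.67, SUM(seats)=98, MIN(seats)=11
  Macau: ids {2} → ROUND(AVG(seats), 2)=49, SUM(seats)=49, MIN(seats)=49
  Oslo: ids {1, 9} → ROUND(AVG(seats), 2)=33, SUM(seats)=66, MIN(seats)=11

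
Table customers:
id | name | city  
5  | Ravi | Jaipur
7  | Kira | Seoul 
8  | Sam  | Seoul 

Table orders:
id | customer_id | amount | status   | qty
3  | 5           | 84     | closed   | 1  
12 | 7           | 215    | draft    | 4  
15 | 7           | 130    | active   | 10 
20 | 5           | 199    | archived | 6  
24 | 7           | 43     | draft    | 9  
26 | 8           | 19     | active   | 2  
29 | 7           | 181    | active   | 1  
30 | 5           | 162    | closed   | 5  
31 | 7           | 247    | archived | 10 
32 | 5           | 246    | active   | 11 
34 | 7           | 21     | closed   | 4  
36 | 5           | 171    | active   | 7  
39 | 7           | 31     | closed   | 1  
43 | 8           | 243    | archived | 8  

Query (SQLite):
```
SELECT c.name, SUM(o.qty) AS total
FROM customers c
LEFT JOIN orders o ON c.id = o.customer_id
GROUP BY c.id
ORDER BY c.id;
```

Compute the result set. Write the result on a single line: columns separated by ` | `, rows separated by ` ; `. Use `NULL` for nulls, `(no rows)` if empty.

LEFT JOIN keeps every customers row; unmatched ones get NULL for orders columns.
Group by customers.id and compute SUM(o.qty). SUM over an all-NULL group is NULL.
  5: ids {3, 20, 30, 32, 36} → SUM(o.qty)=30
  7: ids {12, 15, 24, 29, 31, 34, 39} → SUM(o.qty)=39
  8: ids {26, 43} → SUM(o.qty)=10

Ravi | 30 ; Kira | 39 ; Sam | 10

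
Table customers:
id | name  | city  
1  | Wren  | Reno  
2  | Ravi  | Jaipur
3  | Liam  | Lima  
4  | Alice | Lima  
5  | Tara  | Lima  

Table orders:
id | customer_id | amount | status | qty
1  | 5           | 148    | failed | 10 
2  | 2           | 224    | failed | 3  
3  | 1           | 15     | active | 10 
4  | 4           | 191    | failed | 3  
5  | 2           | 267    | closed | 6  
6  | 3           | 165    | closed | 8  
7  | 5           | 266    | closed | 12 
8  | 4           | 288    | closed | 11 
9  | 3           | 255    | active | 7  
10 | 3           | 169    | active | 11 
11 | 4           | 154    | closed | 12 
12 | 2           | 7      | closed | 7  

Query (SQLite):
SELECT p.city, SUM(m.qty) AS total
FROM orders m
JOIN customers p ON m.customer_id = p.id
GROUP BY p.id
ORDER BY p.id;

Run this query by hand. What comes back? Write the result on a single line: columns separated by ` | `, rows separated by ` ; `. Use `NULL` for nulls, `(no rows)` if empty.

Reno | 10 ; Jaipur | 16 ; Lima | 26 ; Lima | 26 ; Lima | 22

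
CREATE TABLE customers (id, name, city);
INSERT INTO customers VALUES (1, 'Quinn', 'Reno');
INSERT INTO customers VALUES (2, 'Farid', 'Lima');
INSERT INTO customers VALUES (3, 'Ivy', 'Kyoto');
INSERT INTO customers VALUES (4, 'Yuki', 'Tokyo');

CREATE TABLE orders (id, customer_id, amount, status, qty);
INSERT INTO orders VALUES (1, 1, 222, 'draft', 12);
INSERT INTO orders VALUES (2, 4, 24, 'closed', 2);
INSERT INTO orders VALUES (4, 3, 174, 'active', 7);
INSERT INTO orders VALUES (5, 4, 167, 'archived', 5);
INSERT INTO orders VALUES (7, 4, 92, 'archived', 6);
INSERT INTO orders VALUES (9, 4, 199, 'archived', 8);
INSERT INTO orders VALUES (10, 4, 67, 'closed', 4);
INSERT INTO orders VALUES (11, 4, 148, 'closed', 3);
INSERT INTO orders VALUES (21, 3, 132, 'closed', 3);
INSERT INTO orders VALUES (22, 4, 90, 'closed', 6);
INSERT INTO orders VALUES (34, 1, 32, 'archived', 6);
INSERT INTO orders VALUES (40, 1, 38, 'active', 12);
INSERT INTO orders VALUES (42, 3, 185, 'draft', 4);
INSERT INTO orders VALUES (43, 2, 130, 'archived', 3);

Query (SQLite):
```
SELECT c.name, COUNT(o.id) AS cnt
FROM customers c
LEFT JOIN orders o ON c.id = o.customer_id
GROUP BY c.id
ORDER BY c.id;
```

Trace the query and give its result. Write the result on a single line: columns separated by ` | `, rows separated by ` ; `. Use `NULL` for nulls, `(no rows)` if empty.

LEFT JOIN keeps every customers row; unmatched ones get NULL for orders columns.
Group by customers.id and compute COUNT(o.id). COUNT(col) of an all-NULL group is 0.
  1: ids {1, 34, 40} → COUNT(o.id)=3
  2: ids {43} → COUNT(o.id)=1
  3: ids {4, 21, 42} → COUNT(o.id)=3
  4: ids {2, 5, 7, 9, 10, 11, 22} → COUNT(o.id)=7

Quinn | 3 ; Farid | 1 ; Ivy | 3 ; Yuki | 7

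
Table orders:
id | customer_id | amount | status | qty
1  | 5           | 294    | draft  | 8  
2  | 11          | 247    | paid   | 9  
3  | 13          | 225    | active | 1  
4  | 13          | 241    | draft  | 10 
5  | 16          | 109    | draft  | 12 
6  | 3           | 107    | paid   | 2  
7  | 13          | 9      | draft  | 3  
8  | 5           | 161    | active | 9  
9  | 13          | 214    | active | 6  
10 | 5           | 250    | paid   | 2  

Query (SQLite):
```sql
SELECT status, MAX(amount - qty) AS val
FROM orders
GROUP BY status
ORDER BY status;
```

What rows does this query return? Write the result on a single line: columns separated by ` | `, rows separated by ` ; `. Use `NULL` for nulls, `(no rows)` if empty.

active | 224 ; draft | 286 ; paid | 248

For each row compute amount - qty.
Group by status; take MAX of the expression per group.
  active: ids {3, 8, 9} → MAX(amount - qty)=224
  draft: ids {1, 4, 5, 7} → MAX(amount - qty)=286
  paid: ids {2, 6, 10} → MAX(amount - qty)=248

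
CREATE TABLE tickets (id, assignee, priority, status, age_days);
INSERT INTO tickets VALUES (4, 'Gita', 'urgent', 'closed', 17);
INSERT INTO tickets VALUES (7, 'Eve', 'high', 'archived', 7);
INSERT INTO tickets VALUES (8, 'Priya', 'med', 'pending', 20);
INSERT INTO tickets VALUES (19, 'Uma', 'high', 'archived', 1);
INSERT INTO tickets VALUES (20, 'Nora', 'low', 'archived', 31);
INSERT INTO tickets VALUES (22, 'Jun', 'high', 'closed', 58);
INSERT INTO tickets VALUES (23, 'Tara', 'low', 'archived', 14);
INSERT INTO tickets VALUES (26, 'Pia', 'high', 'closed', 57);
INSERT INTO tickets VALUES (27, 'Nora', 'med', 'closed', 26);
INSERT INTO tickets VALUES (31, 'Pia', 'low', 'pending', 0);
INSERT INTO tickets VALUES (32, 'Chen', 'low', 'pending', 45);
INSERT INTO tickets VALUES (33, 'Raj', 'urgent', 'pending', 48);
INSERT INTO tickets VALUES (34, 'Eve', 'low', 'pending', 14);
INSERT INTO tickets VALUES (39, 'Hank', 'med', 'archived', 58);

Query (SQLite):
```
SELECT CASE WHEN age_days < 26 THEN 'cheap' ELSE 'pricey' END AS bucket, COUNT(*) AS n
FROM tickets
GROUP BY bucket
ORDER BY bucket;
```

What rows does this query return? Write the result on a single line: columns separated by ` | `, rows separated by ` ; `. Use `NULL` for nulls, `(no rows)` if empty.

cheap | 7 ; pricey | 7

Bucket rows by age_days < 26 → 'cheap' else 'pricey'; count each bucket.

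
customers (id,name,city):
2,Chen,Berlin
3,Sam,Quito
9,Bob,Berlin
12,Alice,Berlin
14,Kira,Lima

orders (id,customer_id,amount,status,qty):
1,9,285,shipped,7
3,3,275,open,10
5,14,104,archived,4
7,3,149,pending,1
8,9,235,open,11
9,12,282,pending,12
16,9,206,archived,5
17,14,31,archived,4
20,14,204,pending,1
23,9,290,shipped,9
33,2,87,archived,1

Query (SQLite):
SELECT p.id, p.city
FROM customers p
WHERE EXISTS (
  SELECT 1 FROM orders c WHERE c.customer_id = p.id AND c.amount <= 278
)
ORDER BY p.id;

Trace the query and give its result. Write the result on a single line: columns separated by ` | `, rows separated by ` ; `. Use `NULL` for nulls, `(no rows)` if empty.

For each customers row, check whether any orders with matching customer_id has amount <= 278.
Keep rows where that is true.

2 | Berlin ; 3 | Quito ; 9 | Berlin ; 14 | Lima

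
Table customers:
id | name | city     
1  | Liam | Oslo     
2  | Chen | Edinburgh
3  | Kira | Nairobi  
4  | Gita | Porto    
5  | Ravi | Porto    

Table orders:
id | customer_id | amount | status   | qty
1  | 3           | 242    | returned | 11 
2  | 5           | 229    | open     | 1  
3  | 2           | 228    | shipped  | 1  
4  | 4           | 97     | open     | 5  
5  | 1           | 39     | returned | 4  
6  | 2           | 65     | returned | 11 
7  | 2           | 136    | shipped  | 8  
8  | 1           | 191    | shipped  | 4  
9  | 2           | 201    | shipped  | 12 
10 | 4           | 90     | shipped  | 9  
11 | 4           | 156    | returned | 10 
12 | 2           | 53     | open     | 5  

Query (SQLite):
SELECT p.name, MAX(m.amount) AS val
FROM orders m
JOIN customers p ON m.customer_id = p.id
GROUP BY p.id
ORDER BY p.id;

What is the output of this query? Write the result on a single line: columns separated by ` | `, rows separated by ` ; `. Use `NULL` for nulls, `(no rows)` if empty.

Liam | 191 ; Chen | 228 ; Kira | 242 ; Gita | 156 ; Ravi | 229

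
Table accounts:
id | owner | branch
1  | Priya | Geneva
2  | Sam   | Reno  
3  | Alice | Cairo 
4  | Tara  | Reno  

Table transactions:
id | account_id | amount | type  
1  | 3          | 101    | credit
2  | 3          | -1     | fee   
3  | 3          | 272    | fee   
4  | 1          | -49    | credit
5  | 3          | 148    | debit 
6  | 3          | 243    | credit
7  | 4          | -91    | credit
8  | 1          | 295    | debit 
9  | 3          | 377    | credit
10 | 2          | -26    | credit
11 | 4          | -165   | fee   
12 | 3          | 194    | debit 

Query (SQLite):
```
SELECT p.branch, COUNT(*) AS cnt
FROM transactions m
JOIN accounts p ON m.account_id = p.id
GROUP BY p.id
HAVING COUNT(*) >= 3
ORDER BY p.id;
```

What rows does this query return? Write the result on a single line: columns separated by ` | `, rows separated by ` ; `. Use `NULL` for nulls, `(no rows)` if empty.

Join each transactions row to its accounts via account_id.
Group joined rows by accounts.id; compute COUNT(*) per group.
HAVING: keep groups with count ≥ 3.
  1: ids {4, 8} → COUNT(*)=2
  2: ids {10} → COUNT(*)=1
  3: ids {1, 2, 3, 5, 6, 9, 12} → COUNT(*)=7
  4: ids {7, 11} → COUNT(*)=2

Cairo | 7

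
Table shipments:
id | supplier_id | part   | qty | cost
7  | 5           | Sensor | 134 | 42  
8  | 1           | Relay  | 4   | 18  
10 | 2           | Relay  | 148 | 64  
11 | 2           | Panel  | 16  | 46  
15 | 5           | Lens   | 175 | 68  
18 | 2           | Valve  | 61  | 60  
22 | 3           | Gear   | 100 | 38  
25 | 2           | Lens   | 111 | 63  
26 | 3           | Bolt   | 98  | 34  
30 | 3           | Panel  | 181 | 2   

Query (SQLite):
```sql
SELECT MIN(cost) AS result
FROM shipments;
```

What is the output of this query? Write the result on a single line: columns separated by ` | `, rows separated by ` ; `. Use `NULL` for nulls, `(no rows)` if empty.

All cost values: [42, 18, 64, 46, 68, 60, 38, 63, 34, 2].
MIN of non-NULL values = 2.

2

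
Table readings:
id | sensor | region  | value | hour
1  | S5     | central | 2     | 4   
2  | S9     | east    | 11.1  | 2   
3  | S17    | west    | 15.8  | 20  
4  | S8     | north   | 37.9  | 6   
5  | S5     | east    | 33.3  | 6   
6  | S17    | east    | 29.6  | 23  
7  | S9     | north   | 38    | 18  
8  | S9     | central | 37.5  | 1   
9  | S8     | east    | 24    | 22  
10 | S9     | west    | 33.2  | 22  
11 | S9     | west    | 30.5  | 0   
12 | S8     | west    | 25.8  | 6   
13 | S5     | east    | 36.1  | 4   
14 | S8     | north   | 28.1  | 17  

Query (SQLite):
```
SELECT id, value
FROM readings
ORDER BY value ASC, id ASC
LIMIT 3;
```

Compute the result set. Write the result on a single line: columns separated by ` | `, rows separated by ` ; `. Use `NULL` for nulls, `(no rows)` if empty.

Sort by value asc, tiebreak id asc: (2, id=1), (11.1, id=2), (15.8, id=3), (24, id=9), (25.8, id=12), (28.1, id=14) …. Take first 3.

1 | 2 ; 2 | 11.1 ; 3 | 15.8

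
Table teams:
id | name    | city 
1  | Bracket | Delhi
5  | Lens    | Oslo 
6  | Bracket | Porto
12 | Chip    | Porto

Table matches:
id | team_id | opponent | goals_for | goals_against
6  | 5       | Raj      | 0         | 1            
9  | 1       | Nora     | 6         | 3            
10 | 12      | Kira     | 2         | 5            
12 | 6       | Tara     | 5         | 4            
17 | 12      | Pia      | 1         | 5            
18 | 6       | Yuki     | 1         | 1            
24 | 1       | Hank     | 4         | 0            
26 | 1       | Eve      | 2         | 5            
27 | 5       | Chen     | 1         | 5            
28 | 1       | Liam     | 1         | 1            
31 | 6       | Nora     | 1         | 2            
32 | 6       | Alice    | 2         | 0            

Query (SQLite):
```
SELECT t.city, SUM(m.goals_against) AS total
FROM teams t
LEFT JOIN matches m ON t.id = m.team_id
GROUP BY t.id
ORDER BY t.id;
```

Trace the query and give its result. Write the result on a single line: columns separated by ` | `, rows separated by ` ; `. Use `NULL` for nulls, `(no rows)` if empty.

Delhi | 9 ; Oslo | 6 ; Porto | 7 ; Porto | 10

LEFT JOIN keeps every teams row; unmatched ones get NULL for matches columns.
Group by teams.id and compute SUM(m.goals_against). SUM over an all-NULL group is NULL.
  1: ids {9, 24, 26, 28} → SUM(m.goals_against)=9
  5: ids {6, 27} → SUM(m.goals_against)=6
  6: ids {12, 18, 31, 32} → SUM(m.goals_against)=7
  12: ids {10, 17} → SUM(m.goals_against)=10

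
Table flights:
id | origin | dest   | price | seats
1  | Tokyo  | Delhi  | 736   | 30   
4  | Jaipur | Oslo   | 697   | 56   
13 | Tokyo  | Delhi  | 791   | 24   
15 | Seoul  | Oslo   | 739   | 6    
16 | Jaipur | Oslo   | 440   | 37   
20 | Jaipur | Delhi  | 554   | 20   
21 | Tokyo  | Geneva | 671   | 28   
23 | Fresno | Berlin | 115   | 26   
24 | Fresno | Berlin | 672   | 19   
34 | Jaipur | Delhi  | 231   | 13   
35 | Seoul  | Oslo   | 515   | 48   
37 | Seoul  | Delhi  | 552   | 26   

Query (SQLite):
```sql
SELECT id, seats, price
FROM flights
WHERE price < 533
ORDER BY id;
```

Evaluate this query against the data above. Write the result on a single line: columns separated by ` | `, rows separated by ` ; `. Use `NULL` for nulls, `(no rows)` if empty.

price < 533: ids {16, 23, 34, 35}

16 | 37 | 440 ; 23 | 26 | 115 ; 34 | 13 | 231 ; 35 | 48 | 515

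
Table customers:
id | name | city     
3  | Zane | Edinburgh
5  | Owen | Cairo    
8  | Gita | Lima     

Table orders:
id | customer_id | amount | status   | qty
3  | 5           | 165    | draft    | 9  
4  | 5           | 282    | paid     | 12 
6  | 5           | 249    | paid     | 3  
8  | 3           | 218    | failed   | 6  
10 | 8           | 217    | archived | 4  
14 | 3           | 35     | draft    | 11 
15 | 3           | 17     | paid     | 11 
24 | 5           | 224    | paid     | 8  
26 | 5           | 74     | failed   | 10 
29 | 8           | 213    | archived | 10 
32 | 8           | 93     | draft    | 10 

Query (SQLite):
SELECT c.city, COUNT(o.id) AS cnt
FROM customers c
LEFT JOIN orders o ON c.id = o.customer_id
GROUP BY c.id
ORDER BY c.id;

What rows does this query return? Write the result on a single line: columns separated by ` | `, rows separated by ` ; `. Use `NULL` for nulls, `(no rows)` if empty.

LEFT JOIN keeps every customers row; unmatched ones get NULL for orders columns.
Group by customers.id and compute COUNT(o.id). COUNT(col) of an all-NULL group is 0.
  3: ids {8, 14, 15} → COUNT(o.id)=3
  5: ids {3, 4, 6, 24, 26} → COUNT(o.id)=5
  8: ids {10, 29, 32} → COUNT(o.id)=3

Edinburgh | 3 ; Cairo | 5 ; Lima | 3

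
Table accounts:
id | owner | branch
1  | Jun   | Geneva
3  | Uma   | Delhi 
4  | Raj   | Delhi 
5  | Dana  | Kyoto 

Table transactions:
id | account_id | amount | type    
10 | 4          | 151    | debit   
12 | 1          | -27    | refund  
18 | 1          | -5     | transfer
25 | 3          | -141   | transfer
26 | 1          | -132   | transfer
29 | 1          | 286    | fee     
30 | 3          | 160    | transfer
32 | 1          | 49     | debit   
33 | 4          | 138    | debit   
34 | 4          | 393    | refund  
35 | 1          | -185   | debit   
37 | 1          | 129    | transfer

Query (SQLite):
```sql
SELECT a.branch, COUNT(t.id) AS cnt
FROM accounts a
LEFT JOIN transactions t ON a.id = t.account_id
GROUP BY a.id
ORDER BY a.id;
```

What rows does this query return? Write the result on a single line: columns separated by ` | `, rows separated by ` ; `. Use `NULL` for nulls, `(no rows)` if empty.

LEFT JOIN keeps every accounts row; unmatched ones get NULL for transactions columns.
Group by accounts.id and compute COUNT(t.id). COUNT(col) of an all-NULL group is 0.
  1: ids {12, 18, 26, 29, 32, 35, 37} → COUNT(t.id)=7
  3: ids {25, 30} → COUNT(t.id)=2
  4: ids {10, 33, 34} → COUNT(t.id)=3
  5: ids {—} → COUNT(t.id)=0

Geneva | 7 ; Delhi | 2 ; Delhi | 3 ; Kyoto | 0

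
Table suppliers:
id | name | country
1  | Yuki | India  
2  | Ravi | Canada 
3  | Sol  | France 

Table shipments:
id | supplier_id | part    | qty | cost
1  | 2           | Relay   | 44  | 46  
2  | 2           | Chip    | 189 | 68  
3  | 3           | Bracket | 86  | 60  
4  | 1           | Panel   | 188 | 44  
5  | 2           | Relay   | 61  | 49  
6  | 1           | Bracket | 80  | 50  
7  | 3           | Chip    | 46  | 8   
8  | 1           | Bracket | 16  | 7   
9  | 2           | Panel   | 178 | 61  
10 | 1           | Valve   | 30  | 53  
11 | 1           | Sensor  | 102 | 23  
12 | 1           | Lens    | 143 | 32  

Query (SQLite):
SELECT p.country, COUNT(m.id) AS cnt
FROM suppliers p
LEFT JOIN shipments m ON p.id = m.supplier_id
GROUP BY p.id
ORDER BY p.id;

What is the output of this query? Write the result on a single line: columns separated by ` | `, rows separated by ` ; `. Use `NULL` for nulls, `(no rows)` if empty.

LEFT JOIN keeps every suppliers row; unmatched ones get NULL for shipments columns.
Group by suppliers.id and compute COUNT(m.id). COUNT(col) of an all-NULL group is 0.
  1: ids {4, 6, 8, 10, 11, 12} → COUNT(m.id)=6
  2: ids {1, 2, 5, 9} → COUNT(m.id)=4
  3: ids {3, 7} → COUNT(m.id)=2

India | 6 ; Canada | 4 ; France | 2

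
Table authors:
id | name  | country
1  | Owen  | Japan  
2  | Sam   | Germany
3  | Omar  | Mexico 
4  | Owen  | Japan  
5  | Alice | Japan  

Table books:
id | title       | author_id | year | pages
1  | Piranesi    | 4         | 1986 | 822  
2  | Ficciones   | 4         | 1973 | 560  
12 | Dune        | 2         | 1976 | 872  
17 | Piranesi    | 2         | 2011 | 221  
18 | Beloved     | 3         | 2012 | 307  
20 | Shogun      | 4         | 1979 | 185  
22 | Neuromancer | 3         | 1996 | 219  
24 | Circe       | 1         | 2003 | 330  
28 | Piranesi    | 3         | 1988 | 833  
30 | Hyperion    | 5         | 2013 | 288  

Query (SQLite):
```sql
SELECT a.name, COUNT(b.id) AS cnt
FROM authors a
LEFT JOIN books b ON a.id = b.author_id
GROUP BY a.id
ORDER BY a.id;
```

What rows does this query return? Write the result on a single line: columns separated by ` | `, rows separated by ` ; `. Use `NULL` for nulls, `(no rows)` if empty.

LEFT JOIN keeps every authors row; unmatched ones get NULL for books columns.
Group by authors.id and compute COUNT(b.id). COUNT(col) of an all-NULL group is 0.
  1: ids {24} → COUNT(b.id)=1
  2: ids {12, 17} → COUNT(b.id)=2
  3: ids {18, 22, 28} → COUNT(b.id)=3
  4: ids {1, 2, 20} → COUNT(b.id)=3
  5: ids {30} → COUNT(b.id)=1

Owen | 1 ; Sam | 2 ; Omar | 3 ; Owen | 3 ; Alice | 1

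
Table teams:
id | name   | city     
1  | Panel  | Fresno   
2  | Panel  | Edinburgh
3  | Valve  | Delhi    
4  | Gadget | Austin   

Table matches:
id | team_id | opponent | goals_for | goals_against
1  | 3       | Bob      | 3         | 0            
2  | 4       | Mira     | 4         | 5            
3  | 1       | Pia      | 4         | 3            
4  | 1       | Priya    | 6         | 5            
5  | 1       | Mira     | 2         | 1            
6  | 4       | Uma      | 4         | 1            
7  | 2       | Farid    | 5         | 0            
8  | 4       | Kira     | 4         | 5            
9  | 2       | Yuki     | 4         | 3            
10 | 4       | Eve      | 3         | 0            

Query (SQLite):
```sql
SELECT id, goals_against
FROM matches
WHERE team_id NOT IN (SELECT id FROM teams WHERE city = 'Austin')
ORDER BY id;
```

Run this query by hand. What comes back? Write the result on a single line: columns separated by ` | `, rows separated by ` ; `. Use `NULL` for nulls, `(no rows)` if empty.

1 | 0 ; 3 | 3 ; 4 | 5 ; 5 | 1 ; 7 | 0 ; 9 | 3

Inner query: teams.id where city = 'Austin'.
Outer: keep matches rows whose team_id is not in that set.
Inner query → {4}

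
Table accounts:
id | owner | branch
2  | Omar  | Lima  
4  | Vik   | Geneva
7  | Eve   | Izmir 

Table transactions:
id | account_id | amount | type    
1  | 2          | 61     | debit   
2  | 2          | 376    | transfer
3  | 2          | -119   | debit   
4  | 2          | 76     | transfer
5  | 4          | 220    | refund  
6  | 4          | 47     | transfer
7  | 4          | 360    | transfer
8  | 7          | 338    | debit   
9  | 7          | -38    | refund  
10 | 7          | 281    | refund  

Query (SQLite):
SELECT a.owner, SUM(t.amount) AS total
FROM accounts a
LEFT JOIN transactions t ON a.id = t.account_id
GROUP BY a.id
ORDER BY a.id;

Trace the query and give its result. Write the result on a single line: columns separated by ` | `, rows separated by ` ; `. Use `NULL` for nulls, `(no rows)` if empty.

Omar | 394 ; Vik | 627 ; Eve | 581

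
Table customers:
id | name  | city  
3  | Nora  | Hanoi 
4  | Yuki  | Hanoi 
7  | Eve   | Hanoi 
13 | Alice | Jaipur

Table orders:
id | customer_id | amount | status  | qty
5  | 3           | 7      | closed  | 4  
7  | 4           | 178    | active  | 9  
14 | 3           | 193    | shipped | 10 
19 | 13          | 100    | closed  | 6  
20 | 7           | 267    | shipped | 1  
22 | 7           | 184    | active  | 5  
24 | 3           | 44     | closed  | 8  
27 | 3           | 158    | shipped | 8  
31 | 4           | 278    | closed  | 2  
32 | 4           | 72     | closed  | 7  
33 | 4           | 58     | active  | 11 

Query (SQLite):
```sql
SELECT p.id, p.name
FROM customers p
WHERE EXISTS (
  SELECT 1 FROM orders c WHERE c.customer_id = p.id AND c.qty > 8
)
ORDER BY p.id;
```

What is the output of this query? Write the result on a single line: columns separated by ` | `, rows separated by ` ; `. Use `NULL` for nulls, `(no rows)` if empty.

For each customers row, check whether any orders with matching customer_id has qty > 8.
Keep rows where that is true.

3 | Nora ; 4 | Yuki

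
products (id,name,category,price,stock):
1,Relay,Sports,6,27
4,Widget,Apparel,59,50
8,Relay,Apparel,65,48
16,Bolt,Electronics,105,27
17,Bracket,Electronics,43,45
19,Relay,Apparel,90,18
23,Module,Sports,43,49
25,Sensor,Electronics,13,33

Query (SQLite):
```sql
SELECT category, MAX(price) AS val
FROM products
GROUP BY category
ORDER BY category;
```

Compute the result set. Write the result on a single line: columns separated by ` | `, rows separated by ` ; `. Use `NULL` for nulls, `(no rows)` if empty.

Partition products by category; compute MAX(price) within each group.
  Apparel: ids {4, 8, 19} → MAX(price)=90
  Electronics: ids {16, 17, 25} → MAX(price)=105
  Sports: ids {1, 23} → MAX(price)=43

Apparel | 90 ; Electronics | 105 ; Sports | 43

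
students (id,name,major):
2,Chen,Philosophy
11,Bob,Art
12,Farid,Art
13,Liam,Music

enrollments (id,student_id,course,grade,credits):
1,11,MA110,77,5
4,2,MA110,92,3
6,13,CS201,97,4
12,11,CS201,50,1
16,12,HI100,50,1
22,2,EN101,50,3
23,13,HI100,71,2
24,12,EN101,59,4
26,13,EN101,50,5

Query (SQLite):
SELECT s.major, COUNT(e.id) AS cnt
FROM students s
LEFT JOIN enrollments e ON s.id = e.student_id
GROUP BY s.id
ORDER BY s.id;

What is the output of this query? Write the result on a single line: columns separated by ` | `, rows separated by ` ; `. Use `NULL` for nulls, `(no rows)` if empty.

LEFT JOIN keeps every students row; unmatched ones get NULL for enrollments columns.
Group by students.id and compute COUNT(e.id). COUNT(col) of an all-NULL group is 0.
  2: ids {4, 22} → COUNT(e.id)=2
  11: ids {1, 12} → COUNT(e.id)=2
  12: ids {16, 24} → COUNT(e.id)=2
  13: ids {6, 23, 26} → COUNT(e.id)=3

Philosophy | 2 ; Art | 2 ; Art | 2 ; Music | 3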